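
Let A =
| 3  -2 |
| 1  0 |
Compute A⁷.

[[255, -254], [127, -126]]

tr A = 3 and det A = 2, so the characteristic polynomial is λ² − (3)λ + (2) with roots 1 and 2.
Eigenvectors give P = [[-1, 2], [-1, 1]] with P⁻¹ = [[1, -2], [1, -1]], and A = P·diag(1, 2)·P⁻¹.
Then A⁷ = P·diag(1, 128)·P⁻¹ = [[-1, 256], [-1, 128]] · [[1, -2], [1, -1]] = [[255, -254], [127, -126]].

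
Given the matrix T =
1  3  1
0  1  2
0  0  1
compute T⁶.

T = I + N where N = [[0, 3, 1], [0, 0, 2], [0, 0, 0]] is strictly upper-triangular, so N³ = 0.
(I + N)⁶ = I + 6·N + 15·N² = [[1, 18, 96], [0, 1, 12], [0, 0, 1]].

[[1, 18, 96], [0, 1, 12], [0, 0, 1]]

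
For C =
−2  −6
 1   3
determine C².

C² = C (a projection; rank 1, trace 1), so C² = C.

[[−2, −6], [1, 3]]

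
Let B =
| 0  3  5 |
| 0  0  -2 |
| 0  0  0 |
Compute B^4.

B is strictly triangular, hence nilpotent: B^3 = 0, so B^4 = 0.

[[0, 0, 0], [0, 0, 0], [0, 0, 0]]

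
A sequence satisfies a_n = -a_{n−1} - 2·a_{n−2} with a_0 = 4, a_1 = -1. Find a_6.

13

With companion matrix A = [[-1, -2], [1, 0]], [a_n, a_{n−1}]ᵀ = A·[a_{n−1}, a_{n−2}]ᵀ, so [a_6, a_5]ᵀ = A^5·[a_1, a_0]ᵀ.
A^5 = [[-5, 2], [-1, -6]], giving [a_6, a_5]ᵀ = [[13], [-23]].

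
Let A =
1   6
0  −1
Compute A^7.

A² = I (check: tr A = 0 and det A = −1), so A^7 = A since 7 is odd.

[[1, 6], [0, −1]]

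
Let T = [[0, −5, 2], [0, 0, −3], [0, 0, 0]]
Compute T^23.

T is strictly triangular, hence nilpotent: T^3 = 0, so T^23 = 0.

[[0, 0, 0], [0, 0, 0], [0, 0, 0]]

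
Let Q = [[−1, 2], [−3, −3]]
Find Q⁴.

Q² = [[−5, −8], [12, 3]]
Q³ = [[29, 14], [−21, 15]]
Q⁴ = [[−71, 16], [−24, −87]]

[[−71, 16], [−24, −87]]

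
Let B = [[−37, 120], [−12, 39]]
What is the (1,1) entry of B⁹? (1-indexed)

−177157

tr B = 2 and det B = −3, so the characteristic polynomial is λ² − (2)λ + (−3) with roots −1 and 3.
Eigenvectors give P = [[10, 3], [3, 1]] with P⁻¹ = [[1, −3], [−3, 10]], and B = P·diag(−1, 3)·P⁻¹.
Then B⁹ = P·diag(−1, 19683)·P⁻¹ = [[−10, 59049], [−3, 19683]] · [[1, −3], [−3, 10]] = [[−177157, 590520], [−59052, 196839]].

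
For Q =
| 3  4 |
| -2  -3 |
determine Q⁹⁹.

[[3, 4], [-2, -3]]

Q² = I (check: tr Q = 0 and det Q = -1), so Q⁹⁹ = Q since 99 is odd.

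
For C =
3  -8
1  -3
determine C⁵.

C² = I (check: tr C = 0 and det C = -1), so C⁵ = C since 5 is odd.

[[3, -8], [1, -3]]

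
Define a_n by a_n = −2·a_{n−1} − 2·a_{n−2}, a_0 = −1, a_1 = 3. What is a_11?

32

With companion matrix C = [[−2, −2], [1, 0]], [a_n, a_{n−1}]ᵀ = C·[a_{n−1}, a_{n−2}]ᵀ, so [a_11, a_10]ᵀ = C¹⁰·[a_1, a_0]ᵀ.
C¹⁰ = [[32, 64], [−32, −32]], giving [a_11, a_10]ᵀ = [[32], [−64]].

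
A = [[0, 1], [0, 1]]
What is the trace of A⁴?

A² = [[0, 1], [0, 1]]
A³ = [[0, 1], [0, 1]]
A⁴ = [[0, 1], [0, 1]]

1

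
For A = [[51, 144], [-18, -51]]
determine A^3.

[[459, 1296], [-162, -459]]

tr A = 0 and det A = -9, so the characteristic polynomial is λ² − (0)λ + (-9) with roots 3 and -3.
Eigenvectors give P = [[-3, -8], [1, 3]] with P⁻¹ = [[-3, -8], [1, 3]], and A = P·diag(3, -3)·P⁻¹.
Then A^3 = P·diag(27, -27)·P⁻¹ = [[-81, 216], [27, -81]] · [[-3, -8], [1, 3]] = [[459, 1296], [-162, -459]].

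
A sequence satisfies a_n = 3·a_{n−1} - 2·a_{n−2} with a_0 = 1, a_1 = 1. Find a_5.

With companion matrix A = [[3, -2], [1, 0]], [a_n, a_{n−1}]ᵀ = A·[a_{n−1}, a_{n−2}]ᵀ, so [a_5, a_4]ᵀ = A⁴·[a_1, a_0]ᵀ.
A⁴ = [[31, -30], [15, -14]], giving [a_5, a_4]ᵀ = [[1], [1]].

1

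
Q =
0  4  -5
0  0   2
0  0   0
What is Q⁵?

Q is strictly triangular, hence nilpotent: Q³ = 0, so Q⁵ = 0.

[[0, 0, 0], [0, 0, 0], [0, 0, 0]]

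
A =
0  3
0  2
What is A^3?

[[0, 12], [0, 8]]

A^2 = [[0, 6], [0, 4]]
A^3 = [[0, 12], [0, 8]]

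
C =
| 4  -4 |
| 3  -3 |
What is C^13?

[[4, -4], [3, -3]]

C² = C (a projection; rank 1, trace 1), so C^13 = C.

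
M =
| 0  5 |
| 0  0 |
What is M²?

M is strictly triangular, hence nilpotent: M² = 0, so M² = 0.

[[0, 0], [0, 0]]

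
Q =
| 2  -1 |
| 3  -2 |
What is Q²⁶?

Q² = I (check: tr Q = 0 and det Q = -1), so Q²⁶ = I since 26 is even.

[[1, 0], [0, 1]]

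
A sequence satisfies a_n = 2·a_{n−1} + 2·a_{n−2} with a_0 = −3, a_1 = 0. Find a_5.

With companion matrix C = [[2, 2], [1, 0]], [a_n, a_{n−1}]ᵀ = C·[a_{n−1}, a_{n−2}]ᵀ, so [a_5, a_4]ᵀ = C⁴·[a_1, a_0]ᵀ.
C⁴ = [[44, 32], [16, 12]], giving [a_5, a_4]ᵀ = [[−96], [−36]].

−96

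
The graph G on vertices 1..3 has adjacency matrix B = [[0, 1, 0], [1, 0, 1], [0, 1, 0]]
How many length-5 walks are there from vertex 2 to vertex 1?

4

The number of length-5 walks from vertex 2 to vertex 1 is entry (2,1) of B⁵, where B is the adjacency matrix.
B² = [[1, 0, 1], [0, 2, 0], [1, 0, 1]]
B³ = [[0, 2, 0], [2, 0, 2], [0, 2, 0]]
B⁴ = [[2, 0, 2], [0, 4, 0], [2, 0, 2]]
B⁵ = [[0, 4, 0], [4, 0, 4], [0, 4, 0]]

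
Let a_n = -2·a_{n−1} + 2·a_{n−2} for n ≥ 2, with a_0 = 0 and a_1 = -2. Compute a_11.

-36544

With companion matrix M = [[-2, 2], [1, 0]], [a_n, a_{n−1}]ᵀ = M·[a_{n−1}, a_{n−2}]ᵀ, so [a_11, a_10]ᵀ = M^10·[a_1, a_0]ᵀ.
M^10 = [[18272, -13376], [-6688, 4896]], giving [a_11, a_10]ᵀ = [[-36544], [13376]].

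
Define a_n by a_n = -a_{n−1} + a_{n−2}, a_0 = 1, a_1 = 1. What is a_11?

With companion matrix M = [[-1, 1], [1, 0]], [a_n, a_{n−1}]ᵀ = M·[a_{n−1}, a_{n−2}]ᵀ, so [a_11, a_10]ᵀ = M^10·[a_1, a_0]ᵀ.
M^10 = [[89, -55], [-55, 34]], giving [a_11, a_10]ᵀ = [[34], [-21]].

34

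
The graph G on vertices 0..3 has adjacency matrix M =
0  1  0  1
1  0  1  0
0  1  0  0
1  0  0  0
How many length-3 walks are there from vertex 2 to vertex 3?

The number of length-3 walks from vertex 2 to vertex 3 is entry (2,3) of M³, where M is the adjacency matrix.
M² = [[2, 0, 1, 0], [0, 2, 0, 1], [1, 0, 1, 0], [0, 1, 0, 1]]
M³ = [[0, 3, 0, 2], [3, 0, 2, 0], [0, 2, 0, 1], [2, 0, 1, 0]]

1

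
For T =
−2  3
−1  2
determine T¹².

[[1, 0], [0, 1]]

T² = I (check: tr T = 0 and det T = −1), so T¹² = I since 12 is even.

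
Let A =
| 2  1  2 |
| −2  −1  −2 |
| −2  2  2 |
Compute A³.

A² = [[−2, 5, 6], [2, −5, −6], [−12, 0, −4]]
A³ = [[−26, 5, −2], [26, −5, 2], [−16, −20, −32]]

[[−26, 5, −2], [26, −5, 2], [−16, −20, −32]]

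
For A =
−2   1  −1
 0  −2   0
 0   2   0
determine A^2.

[[4, −6, 2], [0, 4, 0], [0, −4, 0]]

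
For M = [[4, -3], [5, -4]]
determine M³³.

M² = I (check: tr M = 0 and det M = -1), so M³³ = M since 33 is odd.

[[4, -3], [5, -4]]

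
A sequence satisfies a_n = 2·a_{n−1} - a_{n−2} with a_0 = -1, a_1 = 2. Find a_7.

20

With companion matrix T = [[2, -1], [1, 0]], [a_n, a_{n−1}]ᵀ = T·[a_{n−1}, a_{n−2}]ᵀ, so [a_7, a_6]ᵀ = T⁶·[a_1, a_0]ᵀ.
T⁶ = [[7, -6], [6, -5]], giving [a_7, a_6]ᵀ = [[20], [17]].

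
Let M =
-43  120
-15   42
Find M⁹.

tr M = -1 and det M = -6, so the characteristic polynomial is λ² − (-1)λ + (-6) with roots 2 and -3.
Eigenvectors give P = [[-8, 3], [-3, 1]] with P⁻¹ = [[1, -3], [3, -8]], and M = P·diag(2, -3)·P⁻¹.
Then M⁹ = P·diag(512, -19683)·P⁻¹ = [[-4096, -59049], [-1536, -19683]] · [[1, -3], [3, -8]] = [[-181243, 484680], [-60585, 162072]].

[[-181243, 484680], [-60585, 162072]]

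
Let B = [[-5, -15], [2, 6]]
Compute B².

[[-5, -15], [2, 6]]

B² = B (a projection; rank 1, trace 1), so B² = B.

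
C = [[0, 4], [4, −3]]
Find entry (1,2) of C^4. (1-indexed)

−492

C^2 = [[16, −12], [−12, 25]]
C^3 = [[−48, 100], [100, −123]]
C^4 = [[400, −492], [−492, 769]]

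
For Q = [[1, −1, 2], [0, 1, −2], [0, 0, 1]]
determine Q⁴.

Q = I + N where N = [[0, −1, 2], [0, 0, −2], [0, 0, 0]] is strictly upper-triangular, so N³ = 0.
(I + N)⁴ = I + 4·N + 6·N² = [[1, −4, 20], [0, 1, −8], [0, 0, 1]].

[[1, −4, 20], [0, 1, −8], [0, 0, 1]]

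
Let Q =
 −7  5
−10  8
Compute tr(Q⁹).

19171

tr Q = 1 and det Q = −6, so the characteristic polynomial is λ² − (1)λ + (−6) with roots −2 and 3.
Eigenvectors give P = [[1, −1], [1, −2]] with P⁻¹ = [[2, −1], [1, −1]], and Q = P·diag(−2, 3)·P⁻¹.
Then Q⁹ = P·diag(−512, 19683)·P⁻¹ = [[−512, −19683], [−512, −39366]] · [[2, −1], [1, −1]] = [[−20707, 20195], [−40390, 39878]].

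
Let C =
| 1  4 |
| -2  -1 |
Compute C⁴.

[[49, 0], [0, 49]]

C² = [[-7, 0], [0, -7]]
C³ = [[-7, -28], [14, 7]]
C⁴ = [[49, 0], [0, 49]]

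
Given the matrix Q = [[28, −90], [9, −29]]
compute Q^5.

[[298, −990], [99, −329]]

tr Q = −1 and det Q = −2, so the characteristic polynomial is λ² − (−1)λ + (−2) with roots 1 and −2.
Eigenvectors give P = [[10, 3], [3, 1]] with P⁻¹ = [[1, −3], [−3, 10]], and Q = P·diag(1, −2)·P⁻¹.
Then Q^5 = P·diag(1, −32)·P⁻¹ = [[10, −96], [3, −32]] · [[1, −3], [−3, 10]] = [[298, −990], [99, −329]].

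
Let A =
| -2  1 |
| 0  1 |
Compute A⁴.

A² = [[4, -1], [0, 1]]
A³ = [[-8, 3], [0, 1]]
A⁴ = [[16, -5], [0, 1]]

[[16, -5], [0, 1]]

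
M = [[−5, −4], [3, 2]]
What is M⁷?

[[−509, −508], [381, 380]]

tr M = −3 and det M = 2, so the characteristic polynomial is λ² − (−3)λ + (2) with roots −1 and −2.
Eigenvectors give P = [[−1, −4], [1, 3]] with P⁻¹ = [[3, 4], [−1, −1]], and M = P·diag(−1, −2)·P⁻¹.
Then M⁷ = P·diag(−1, −128)·P⁻¹ = [[1, 512], [−1, −384]] · [[3, 4], [−1, −1]] = [[−509, −508], [381, 380]].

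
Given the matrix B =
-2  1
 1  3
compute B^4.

B^2 = [[5, 1], [1, 10]]
B^3 = [[-9, 8], [8, 31]]
B^4 = [[26, 15], [15, 101]]

[[26, 15], [15, 101]]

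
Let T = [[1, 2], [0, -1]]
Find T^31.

T² = I (check: tr T = 0 and det T = -1), so T^31 = T since 31 is odd.

[[1, 2], [0, -1]]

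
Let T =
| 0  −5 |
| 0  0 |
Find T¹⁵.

T is strictly triangular, hence nilpotent: T² = 0, so T¹⁵ = 0.

[[0, 0], [0, 0]]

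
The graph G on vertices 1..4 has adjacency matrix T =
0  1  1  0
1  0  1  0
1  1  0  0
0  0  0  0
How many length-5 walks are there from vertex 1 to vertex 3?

11

The number of length-5 walks from vertex 1 to vertex 3 is entry (1,3) of T⁵, where T is the adjacency matrix.
T² = [[2, 1, 1, 0], [1, 2, 1, 0], [1, 1, 2, 0], [0, 0, 0, 0]]
T³ = [[2, 3, 3, 0], [3, 2, 3, 0], [3, 3, 2, 0], [0, 0, 0, 0]]
T⁴ = [[6, 5, 5, 0], [5, 6, 5, 0], [5, 5, 6, 0], [0, 0, 0, 0]]
T⁵ = [[10, 11, 11, 0], [11, 10, 11, 0], [11, 11, 10, 0], [0, 0, 0, 0]]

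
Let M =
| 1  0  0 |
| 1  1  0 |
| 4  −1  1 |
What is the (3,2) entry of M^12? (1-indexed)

−12

M = I + N where N = [[0, 0, 0], [1, 0, 0], [4, −1, 0]] is strictly lower-triangular, so N^3 = 0.
(I + N)^12 = I + 12·N + 66·N^2 = [[1, 0, 0], [12, 1, 0], [−18, −12, 1]].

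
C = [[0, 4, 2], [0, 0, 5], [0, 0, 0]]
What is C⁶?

[[0, 0, 0], [0, 0, 0], [0, 0, 0]]

C is strictly triangular, hence nilpotent: C³ = 0, so C⁶ = 0.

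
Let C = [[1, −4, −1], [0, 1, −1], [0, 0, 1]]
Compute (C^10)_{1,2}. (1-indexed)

−40

C = I + N where N = [[0, −4, −1], [0, 0, −1], [0, 0, 0]] is strictly upper-triangular, so N^3 = 0.
(I + N)^10 = I + 10·N + 45·N^2 = [[1, −40, 170], [0, 1, −10], [0, 0, 1]].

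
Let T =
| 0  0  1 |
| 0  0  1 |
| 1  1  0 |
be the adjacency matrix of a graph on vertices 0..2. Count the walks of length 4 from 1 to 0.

The number of length-4 walks from vertex 1 to vertex 0 is entry (1,0) of T⁴, where T is the adjacency matrix.
T² = [[1, 1, 0], [1, 1, 0], [0, 0, 2]]
T³ = [[0, 0, 2], [0, 0, 2], [2, 2, 0]]
T⁴ = [[2, 2, 0], [2, 2, 0], [0, 0, 4]]

2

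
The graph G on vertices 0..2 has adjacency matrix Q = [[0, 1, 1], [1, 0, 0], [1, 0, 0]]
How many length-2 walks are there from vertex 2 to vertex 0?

The number of length-2 walks from vertex 2 to vertex 0 is entry (2,0) of Q^2, where Q is the adjacency matrix.
Q^2 = [[2, 0, 0], [0, 1, 1], [0, 1, 1]]

0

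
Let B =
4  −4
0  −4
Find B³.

[[64, −64], [0, −64]]

B² = [[16, 0], [0, 16]]
B³ = [[64, −64], [0, −64]]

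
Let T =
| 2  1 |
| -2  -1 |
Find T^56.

T² = T (a projection; rank 1, trace 1), so T^56 = T.

[[2, 1], [-2, -1]]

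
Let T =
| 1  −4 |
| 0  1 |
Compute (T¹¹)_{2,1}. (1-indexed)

T = I + N where N = [[0, −4], [0, 0]] is strictly upper-triangular, so N² = 0.
(I + N)¹¹ = I + 11·N = [[1, −44], [0, 1]].

0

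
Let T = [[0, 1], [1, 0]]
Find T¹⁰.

T² = I (check: tr T = 0 and det T = -1), so T¹⁰ = I since 10 is even.

[[1, 0], [0, 1]]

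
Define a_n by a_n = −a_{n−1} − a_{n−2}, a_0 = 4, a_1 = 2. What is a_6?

4

With companion matrix A = [[−1, −1], [1, 0]], [a_n, a_{n−1}]ᵀ = A·[a_{n−1}, a_{n−2}]ᵀ, so [a_6, a_5]ᵀ = A⁵·[a_1, a_0]ᵀ.
A⁵ = [[0, 1], [−1, −1]], giving [a_6, a_5]ᵀ = [[4], [−6]].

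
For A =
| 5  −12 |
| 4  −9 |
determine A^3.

tr A = −4 and det A = 3, so the characteristic polynomial is λ² − (−4)λ + (3) with roots −3 and −1.
Eigenvectors give P = [[−3, 2], [−2, 1]] with P⁻¹ = [[1, −2], [2, −3]], and A = P·diag(−3, −1)·P⁻¹.
Then A^3 = P·diag(−27, −1)·P⁻¹ = [[81, −2], [54, −1]] · [[1, −2], [2, −3]] = [[77, −156], [52, −105]].

[[77, −156], [52, −105]]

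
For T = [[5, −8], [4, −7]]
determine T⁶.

tr T = −2 and det T = −3, so the characteristic polynomial is λ² − (−2)λ + (−3) with roots −3 and 1.
Eigenvectors give P = [[1, 2], [1, 1]] with P⁻¹ = [[−1, 2], [1, −1]], and T = P·diag(−3, 1)·P⁻¹.
Then T⁶ = P·diag(729, 1)·P⁻¹ = [[729, 2], [729, 1]] · [[−1, 2], [1, −1]] = [[−727, 1456], [−728, 1457]].

[[−727, 1456], [−728, 1457]]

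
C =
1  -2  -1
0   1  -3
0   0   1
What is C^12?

[[1, -24, 384], [0, 1, -36], [0, 0, 1]]

C = I + N where N = [[0, -2, -1], [0, 0, -3], [0, 0, 0]] is strictly upper-triangular, so N^3 = 0.
(I + N)^12 = I + 12·N + 66·N^2 = [[1, -24, 384], [0, 1, -36], [0, 0, 1]].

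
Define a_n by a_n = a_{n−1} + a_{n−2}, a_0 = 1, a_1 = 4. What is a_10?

254

With companion matrix M = [[1, 1], [1, 0]], [a_n, a_{n−1}]ᵀ = M·[a_{n−1}, a_{n−2}]ᵀ, so [a_10, a_9]ᵀ = M^9·[a_1, a_0]ᵀ.
M^9 = [[55, 34], [34, 21]], giving [a_10, a_9]ᵀ = [[254], [157]].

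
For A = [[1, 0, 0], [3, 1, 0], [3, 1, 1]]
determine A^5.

A = I + N where N = [[0, 0, 0], [3, 0, 0], [3, 1, 0]] is strictly lower-triangular, so N^3 = 0.
(I + N)^5 = I + 5·N + 10·N^2 = [[1, 0, 0], [15, 1, 0], [45, 5, 1]].

[[1, 0, 0], [15, 1, 0], [45, 5, 1]]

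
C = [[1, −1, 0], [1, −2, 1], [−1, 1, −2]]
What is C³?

C² = [[0, 1, −1], [−2, 4, −4], [2, −3, 5]]
C³ = [[2, −3, 3], [6, −10, 12], [−6, 9, −13]]

[[2, −3, 3], [6, −10, 12], [−6, 9, −13]]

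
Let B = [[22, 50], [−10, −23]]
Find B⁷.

[[9388, 23150], [−4630, −11447]]

tr B = −1 and det B = −6, so the characteristic polynomial is λ² − (−1)λ + (−6) with roots −3 and 2.
Eigenvectors give P = [[2, −5], [−1, 2]] with P⁻¹ = [[−2, −5], [−1, −2]], and B = P·diag(−3, 2)·P⁻¹.
Then B⁷ = P·diag(−2187, 128)·P⁻¹ = [[−4374, −640], [2187, 256]] · [[−2, −5], [−1, −2]] = [[9388, 23150], [−4630, −11447]].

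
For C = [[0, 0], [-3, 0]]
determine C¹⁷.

[[0, 0], [0, 0]]

C is strictly triangular, hence nilpotent: C² = 0, so C¹⁷ = 0.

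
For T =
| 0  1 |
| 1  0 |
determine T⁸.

[[1, 0], [0, 1]]

T² = I (check: tr T = 0 and det T = -1), so T⁸ = I since 8 is even.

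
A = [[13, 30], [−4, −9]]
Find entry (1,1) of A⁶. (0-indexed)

−3639

tr A = 4 and det A = 3, so the characteristic polynomial is λ² − (4)λ + (3) with roots 1 and 3.
Eigenvectors give P = [[−5, −3], [2, 1]] with P⁻¹ = [[1, 3], [−2, −5]], and A = P·diag(1, 3)·P⁻¹.
Then A⁶ = P·diag(1, 729)·P⁻¹ = [[−5, −2187], [2, 729]] · [[1, 3], [−2, −5]] = [[4369, 10920], [−1456, −3639]].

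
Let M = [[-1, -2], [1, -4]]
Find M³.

M² = [[-1, 10], [-5, 14]]
M³ = [[11, -38], [19, -46]]

[[11, -38], [19, -46]]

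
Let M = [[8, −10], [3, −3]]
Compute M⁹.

tr M = 5 and det M = 6, so the characteristic polynomial is λ² − (5)λ + (6) with roots 3 and 2.
Eigenvectors give P = [[−2, 5], [−1, 3]] with P⁻¹ = [[−3, 5], [−1, 2]], and M = P·diag(3, 2)·P⁻¹.
Then M⁹ = P·diag(19683, 512)·P⁻¹ = [[−39366, 2560], [−19683, 1536]] · [[−3, 5], [−1, 2]] = [[115538, −191710], [57513, −95343]].

[[115538, −191710], [57513, −95343]]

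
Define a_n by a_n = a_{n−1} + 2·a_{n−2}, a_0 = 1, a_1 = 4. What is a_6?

106

With companion matrix B = [[1, 2], [1, 0]], [a_n, a_{n−1}]ᵀ = B·[a_{n−1}, a_{n−2}]ᵀ, so [a_6, a_5]ᵀ = B⁵·[a_1, a_0]ᵀ.
B⁵ = [[21, 22], [11, 10]], giving [a_6, a_5]ᵀ = [[106], [54]].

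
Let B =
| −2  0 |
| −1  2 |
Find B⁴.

[[16, 0], [0, 16]]

B² = [[4, 0], [0, 4]]
B³ = [[−8, 0], [−4, 8]]
B⁴ = [[16, 0], [0, 16]]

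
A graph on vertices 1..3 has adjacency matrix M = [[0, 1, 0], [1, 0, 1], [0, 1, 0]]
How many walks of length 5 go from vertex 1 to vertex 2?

The number of length-5 walks from vertex 1 to vertex 2 is entry (1,2) of M^5, where M is the adjacency matrix.
M^2 = [[1, 0, 1], [0, 2, 0], [1, 0, 1]]
M^3 = [[0, 2, 0], [2, 0, 2], [0, 2, 0]]
M^4 = [[2, 0, 2], [0, 4, 0], [2, 0, 2]]
M^5 = [[0, 4, 0], [4, 0, 4], [0, 4, 0]]

4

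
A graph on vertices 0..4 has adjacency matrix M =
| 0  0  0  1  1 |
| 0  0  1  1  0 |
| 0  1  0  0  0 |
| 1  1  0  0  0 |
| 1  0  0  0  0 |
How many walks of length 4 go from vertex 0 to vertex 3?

The number of length-4 walks from vertex 0 to vertex 3 is entry (0,3) of M^4, where M is the adjacency matrix.
M^2 = [[2, 1, 0, 0, 0], [1, 2, 0, 0, 0], [0, 0, 1, 1, 0], [0, 0, 1, 2, 1], [0, 0, 0, 1, 1]]
M^3 = [[0, 0, 1, 3, 2], [0, 0, 2, 3, 1], [1, 2, 0, 0, 0], [3, 3, 0, 0, 0], [2, 1, 0, 0, 0]]
M^4 = [[5, 4, 0, 0, 0], [4, 5, 0, 0, 0], [0, 0, 2, 3, 1], [0, 0, 3, 6, 3], [0, 0, 1, 3, 2]]

0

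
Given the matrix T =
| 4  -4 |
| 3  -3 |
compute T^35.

[[4, -4], [3, -3]]

T² = T (a projection; rank 1, trace 1), so T^35 = T.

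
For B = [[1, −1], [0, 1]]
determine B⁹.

B = I + N where N = [[0, −1], [0, 0]] is strictly upper-triangular, so N² = 0.
(I + N)⁹ = I + 9·N = [[1, −9], [0, 1]].

[[1, −9], [0, 1]]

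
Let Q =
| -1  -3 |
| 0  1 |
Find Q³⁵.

[[-1, -3], [0, 1]]

Q² = I (check: tr Q = 0 and det Q = -1), so Q³⁵ = Q since 35 is odd.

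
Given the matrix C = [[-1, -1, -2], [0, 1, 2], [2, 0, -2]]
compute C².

[[-3, 0, 4], [4, 1, -2], [-6, -2, 0]]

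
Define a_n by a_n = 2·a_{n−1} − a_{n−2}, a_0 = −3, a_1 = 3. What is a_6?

33

With companion matrix A = [[2, −1], [1, 0]], [a_n, a_{n−1}]ᵀ = A·[a_{n−1}, a_{n−2}]ᵀ, so [a_6, a_5]ᵀ = A⁵·[a_1, a_0]ᵀ.
A⁵ = [[6, −5], [5, −4]], giving [a_6, a_5]ᵀ = [[33], [27]].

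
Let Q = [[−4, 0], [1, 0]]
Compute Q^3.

[[−64, 0], [16, 0]]

Q^2 = [[16, 0], [−4, 0]]
Q^3 = [[−64, 0], [16, 0]]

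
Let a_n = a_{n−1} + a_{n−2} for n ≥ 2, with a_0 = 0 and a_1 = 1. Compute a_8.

21

With companion matrix C = [[1, 1], [1, 0]], [a_n, a_{n−1}]ᵀ = C·[a_{n−1}, a_{n−2}]ᵀ, so [a_8, a_7]ᵀ = C^7·[a_1, a_0]ᵀ.
C^7 = [[21, 13], [13, 8]], giving [a_8, a_7]ᵀ = [[21], [13]].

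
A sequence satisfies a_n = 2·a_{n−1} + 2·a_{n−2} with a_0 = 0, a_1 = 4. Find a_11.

73088

With companion matrix C = [[2, 2], [1, 0]], [a_n, a_{n−1}]ᵀ = C·[a_{n−1}, a_{n−2}]ᵀ, so [a_11, a_10]ᵀ = C^10·[a_1, a_0]ᵀ.
C^10 = [[18272, 13376], [6688, 4896]], giving [a_11, a_10]ᵀ = [[73088], [26752]].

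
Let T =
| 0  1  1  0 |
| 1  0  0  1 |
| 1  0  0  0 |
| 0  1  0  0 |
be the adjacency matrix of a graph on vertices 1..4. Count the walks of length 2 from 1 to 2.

The number of length-2 walks from vertex 1 to vertex 2 is entry (1,2) of T², where T is the adjacency matrix.
T² = [[2, 0, 0, 1], [0, 2, 1, 0], [0, 1, 1, 0], [1, 0, 0, 1]]

0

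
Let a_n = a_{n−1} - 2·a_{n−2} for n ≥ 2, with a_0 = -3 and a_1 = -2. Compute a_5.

-16

With companion matrix T = [[1, -2], [1, 0]], [a_n, a_{n−1}]ᵀ = T·[a_{n−1}, a_{n−2}]ᵀ, so [a_5, a_4]ᵀ = T⁴·[a_1, a_0]ᵀ.
T⁴ = [[-1, 6], [-3, 2]], giving [a_5, a_4]ᵀ = [[-16], [0]].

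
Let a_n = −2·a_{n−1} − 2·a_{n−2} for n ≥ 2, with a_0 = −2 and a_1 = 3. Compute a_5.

−12

With companion matrix Q = [[−2, −2], [1, 0]], [a_n, a_{n−1}]ᵀ = Q·[a_{n−1}, a_{n−2}]ᵀ, so [a_5, a_4]ᵀ = Q^4·[a_1, a_0]ᵀ.
Q^4 = [[−4, 0], [0, −4]], giving [a_5, a_4]ᵀ = [[−12], [8]].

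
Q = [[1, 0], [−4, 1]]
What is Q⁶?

[[1, 0], [−24, 1]]

Q = I + N where N = [[0, 0], [−4, 0]] is strictly lower-triangular, so N² = 0.
(I + N)⁶ = I + 6·N = [[1, 0], [−24, 1]].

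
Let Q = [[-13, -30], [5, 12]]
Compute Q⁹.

[[-60073, -121170], [20195, 40902]]

tr Q = -1 and det Q = -6, so the characteristic polynomial is λ² − (-1)λ + (-6) with roots 2 and -3.
Eigenvectors give P = [[-2, -3], [1, 1]] with P⁻¹ = [[1, 3], [-1, -2]], and Q = P·diag(2, -3)·P⁻¹.
Then Q⁹ = P·diag(512, -19683)·P⁻¹ = [[-1024, 59049], [512, -19683]] · [[1, 3], [-1, -2]] = [[-60073, -121170], [20195, 40902]].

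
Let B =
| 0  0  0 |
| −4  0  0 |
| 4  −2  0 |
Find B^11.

[[0, 0, 0], [0, 0, 0], [0, 0, 0]]

B is strictly triangular, hence nilpotent: B^3 = 0, so B^11 = 0.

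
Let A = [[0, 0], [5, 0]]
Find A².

[[0, 0], [0, 0]]

A is strictly triangular, hence nilpotent: A² = 0, so A² = 0.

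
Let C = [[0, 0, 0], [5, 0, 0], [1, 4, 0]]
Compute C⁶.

C is strictly triangular, hence nilpotent: C³ = 0, so C⁶ = 0.

[[0, 0, 0], [0, 0, 0], [0, 0, 0]]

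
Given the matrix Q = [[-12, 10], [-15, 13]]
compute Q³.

[[-78, 70], [-105, 97]]

tr Q = 1 and det Q = -6, so the characteristic polynomial is λ² − (1)λ + (-6) with roots -2 and 3.
Eigenvectors give P = [[1, -2], [1, -3]] with P⁻¹ = [[3, -2], [1, -1]], and Q = P·diag(-2, 3)·P⁻¹.
Then Q³ = P·diag(-8, 27)·P⁻¹ = [[-8, -54], [-8, -81]] · [[3, -2], [1, -1]] = [[-78, 70], [-105, 97]].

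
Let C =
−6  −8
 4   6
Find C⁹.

[[−1536, −2048], [1024, 1536]]

tr C = 0 and det C = −4, so the characteristic polynomial is λ² − (0)λ + (−4) with roots 2 and −2.
Eigenvectors give P = [[−1, −2], [1, 1]] with P⁻¹ = [[1, 2], [−1, −1]], and C = P·diag(2, −2)·P⁻¹.
Then C⁹ = P·diag(512, −512)·P⁻¹ = [[−512, 1024], [512, −512]] · [[1, 2], [−1, −1]] = [[−1536, −2048], [1024, 1536]].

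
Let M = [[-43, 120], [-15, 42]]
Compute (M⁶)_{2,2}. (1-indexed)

-5256

tr M = -1 and det M = -6, so the characteristic polynomial is λ² − (-1)λ + (-6) with roots -3 and 2.
Eigenvectors give P = [[3, -8], [1, -3]] with P⁻¹ = [[3, -8], [1, -3]], and M = P·diag(-3, 2)·P⁻¹.
Then M⁶ = P·diag(729, 64)·P⁻¹ = [[2187, -512], [729, -192]] · [[3, -8], [1, -3]] = [[6049, -15960], [1995, -5256]].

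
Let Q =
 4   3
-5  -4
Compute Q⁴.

[[1, 0], [0, 1]]

Q² = I (check: tr Q = 0 and det Q = -1), so Q⁴ = I since 4 is even.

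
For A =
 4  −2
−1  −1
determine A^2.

[[18, −6], [−3, 3]]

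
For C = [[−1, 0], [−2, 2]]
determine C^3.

[[−1, 0], [−6, 8]]

C^2 = [[1, 0], [−2, 4]]
C^3 = [[−1, 0], [−6, 8]]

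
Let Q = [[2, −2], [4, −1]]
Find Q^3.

[[−16, 10], [−20, −1]]

Q^2 = [[−4, −2], [4, −7]]
Q^3 = [[−16, 10], [−20, −1]]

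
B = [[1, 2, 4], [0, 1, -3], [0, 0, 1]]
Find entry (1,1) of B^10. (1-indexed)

1

B = I + N where N = [[0, 2, 4], [0, 0, -3], [0, 0, 0]] is strictly upper-triangular, so N^3 = 0.
(I + N)^10 = I + 10·N + 45·N^2 = [[1, 20, -230], [0, 1, -30], [0, 0, 1]].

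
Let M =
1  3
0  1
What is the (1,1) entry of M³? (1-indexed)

M = I + N where N = [[0, 3], [0, 0]] is strictly upper-triangular, so N² = 0.
(I + N)³ = I + 3·N = [[1, 9], [0, 1]].

1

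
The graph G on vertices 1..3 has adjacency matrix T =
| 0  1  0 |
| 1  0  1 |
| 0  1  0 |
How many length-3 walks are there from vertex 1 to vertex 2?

The number of length-3 walks from vertex 1 to vertex 2 is entry (1,2) of T^3, where T is the adjacency matrix.
T^2 = [[1, 0, 1], [0, 2, 0], [1, 0, 1]]
T^3 = [[0, 2, 0], [2, 0, 2], [0, 2, 0]]

2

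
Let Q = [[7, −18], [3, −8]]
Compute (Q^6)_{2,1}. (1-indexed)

−63

tr Q = −1 and det Q = −2, so the characteristic polynomial is λ² − (−1)λ + (−2) with roots −2 and 1.
Eigenvectors give P = [[2, 3], [1, 1]] with P⁻¹ = [[−1, 3], [1, −2]], and Q = P·diag(−2, 1)·P⁻¹.
Then Q^6 = P·diag(64, 1)·P⁻¹ = [[128, 3], [64, 1]] · [[−1, 3], [1, −2]] = [[−125, 378], [−63, 190]].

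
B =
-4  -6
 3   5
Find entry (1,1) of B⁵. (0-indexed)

tr B = 1 and det B = -2, so the characteristic polynomial is λ² − (1)λ + (-2) with roots -1 and 2.
Eigenvectors give P = [[2, 1], [-1, -1]] with P⁻¹ = [[1, 1], [-1, -2]], and B = P·diag(-1, 2)·P⁻¹.
Then B⁵ = P·diag(-1, 32)·P⁻¹ = [[-2, 32], [1, -32]] · [[1, 1], [-1, -2]] = [[-34, -66], [33, 65]].

65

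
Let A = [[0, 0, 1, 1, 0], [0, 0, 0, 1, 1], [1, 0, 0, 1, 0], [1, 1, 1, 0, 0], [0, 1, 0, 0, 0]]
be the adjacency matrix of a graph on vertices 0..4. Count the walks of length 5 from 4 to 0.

5

The number of length-5 walks from vertex 4 to vertex 0 is entry (4,0) of A^5, where A is the adjacency matrix.
A^2 = [[2, 1, 1, 1, 0], [1, 2, 1, 0, 0], [1, 1, 2, 1, 0], [1, 0, 1, 3, 1], [0, 0, 0, 1, 1]]
A^3 = [[2, 1, 3, 4, 1], [1, 0, 1, 4, 2], [3, 1, 2, 4, 1], [4, 4, 4, 2, 0], [1, 2, 1, 0, 0]]
A^4 = [[7, 5, 6, 6, 1], [5, 6, 5, 2, 0], [6, 5, 7, 6, 1], [6, 2, 6, 12, 4], [1, 0, 1, 4, 2]]
A^5 = [[12, 7, 13, 18, 5], [7, 2, 7, 16, 6], [13, 7, 12, 18, 5], [18, 16, 18, 14, 2], [5, 6, 5, 2, 0]]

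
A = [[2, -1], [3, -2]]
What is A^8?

A² = I (check: tr A = 0 and det A = -1), so A^8 = I since 8 is even.

[[1, 0], [0, 1]]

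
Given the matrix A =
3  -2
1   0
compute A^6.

tr A = 3 and det A = 2, so the characteristic polynomial is λ² − (3)λ + (2) with roots 1 and 2.
Eigenvectors give P = [[1, 2], [1, 1]] with P⁻¹ = [[-1, 2], [1, -1]], and A = P·diag(1, 2)·P⁻¹.
Then A^6 = P·diag(1, 64)·P⁻¹ = [[1, 128], [1, 64]] · [[-1, 2], [1, -1]] = [[127, -126], [63, -62]].

[[127, -126], [63, -62]]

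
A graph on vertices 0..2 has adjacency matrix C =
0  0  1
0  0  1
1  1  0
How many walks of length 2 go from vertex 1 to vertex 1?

1

The number of length-2 walks from vertex 1 to vertex 1 is entry (1,1) of C^2, where C is the adjacency matrix.
C^2 = [[1, 1, 0], [1, 1, 0], [0, 0, 2]]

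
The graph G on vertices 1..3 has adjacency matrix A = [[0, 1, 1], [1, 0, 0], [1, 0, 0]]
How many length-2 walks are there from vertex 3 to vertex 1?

The number of length-2 walks from vertex 3 to vertex 1 is entry (3,1) of A^2, where A is the adjacency matrix.
A^2 = [[2, 0, 0], [0, 1, 1], [0, 1, 1]]

0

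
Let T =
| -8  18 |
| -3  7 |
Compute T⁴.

tr T = -1 and det T = -2, so the characteristic polynomial is λ² − (-1)λ + (-2) with roots 1 and -2.
Eigenvectors give P = [[-2, -3], [-1, -1]] with P⁻¹ = [[1, -3], [-1, 2]], and T = P·diag(1, -2)·P⁻¹.
Then T⁴ = P·diag(1, 16)·P⁻¹ = [[-2, -48], [-1, -16]] · [[1, -3], [-1, 2]] = [[46, -90], [15, -29]].

[[46, -90], [15, -29]]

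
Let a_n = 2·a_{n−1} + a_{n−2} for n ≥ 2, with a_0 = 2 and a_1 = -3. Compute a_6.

-152

With companion matrix B = [[2, 1], [1, 0]], [a_n, a_{n−1}]ᵀ = B·[a_{n−1}, a_{n−2}]ᵀ, so [a_6, a_5]ᵀ = B⁵·[a_1, a_0]ᵀ.
B⁵ = [[70, 29], [29, 12]], giving [a_6, a_5]ᵀ = [[-152], [-63]].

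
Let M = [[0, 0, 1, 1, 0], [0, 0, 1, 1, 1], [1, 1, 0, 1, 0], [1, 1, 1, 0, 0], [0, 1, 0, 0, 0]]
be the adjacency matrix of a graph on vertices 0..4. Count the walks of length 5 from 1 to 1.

The number of length-5 walks from vertex 1 to vertex 1 is entry (1,1) of M^5, where M is the adjacency matrix.
M^2 = [[2, 2, 1, 1, 0], [2, 3, 1, 1, 0], [1, 1, 3, 2, 1], [1, 1, 2, 3, 1], [0, 0, 1, 1, 1]]
M^3 = [[2, 2, 5, 5, 2], [2, 2, 6, 6, 3], [5, 6, 4, 5, 1], [5, 6, 5, 4, 1], [2, 3, 1, 1, 0]]
M^4 = [[10, 12, 9, 9, 2], [12, 15, 10, 10, 2], [9, 10, 16, 15, 6], [9, 10, 15, 16, 6], [2, 2, 6, 6, 3]]
M^5 = [[18, 20, 31, 31, 12], [20, 22, 37, 37, 15], [31, 37, 34, 35, 10], [31, 37, 35, 34, 10], [12, 15, 10, 10, 2]]

22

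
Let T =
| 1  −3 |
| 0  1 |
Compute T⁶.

[[1, −18], [0, 1]]

T = I + N where N = [[0, −3], [0, 0]] is strictly upper-triangular, so N² = 0.
(I + N)⁶ = I + 6·N = [[1, −18], [0, 1]].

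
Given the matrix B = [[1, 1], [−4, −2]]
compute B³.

B² = [[−3, −1], [4, 0]]
B³ = [[1, −1], [4, 4]]

[[1, −1], [4, 4]]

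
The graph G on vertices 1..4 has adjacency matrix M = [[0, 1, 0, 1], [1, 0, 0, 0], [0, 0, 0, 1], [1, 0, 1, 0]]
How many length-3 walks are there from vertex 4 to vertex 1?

The number of length-3 walks from vertex 4 to vertex 1 is entry (4,1) of M³, where M is the adjacency matrix.
M² = [[2, 0, 1, 0], [0, 1, 0, 1], [1, 0, 1, 0], [0, 1, 0, 2]]
M³ = [[0, 2, 0, 3], [2, 0, 1, 0], [0, 1, 0, 2], [3, 0, 2, 0]]

3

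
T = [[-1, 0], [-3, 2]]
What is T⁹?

tr T = 1 and det T = -2, so the characteristic polynomial is λ² − (1)λ + (-2) with roots -1 and 2.
Eigenvectors give P = [[1, 0], [1, -1]] with P⁻¹ = [[1, 0], [1, -1]], and T = P·diag(-1, 2)·P⁻¹.
Then T⁹ = P·diag(-1, 512)·P⁻¹ = [[-1, 0], [-1, -512]] · [[1, 0], [1, -1]] = [[-1, 0], [-513, 512]].

[[-1, 0], [-513, 512]]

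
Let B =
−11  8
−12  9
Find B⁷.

tr B = −2 and det B = −3, so the characteristic polynomial is λ² − (−2)λ + (−3) with roots 1 and −3.
Eigenvectors give P = [[−2, 1], [−3, 1]] with P⁻¹ = [[1, −1], [3, −2]], and B = P·diag(1, −3)·P⁻¹.
Then B⁷ = P·diag(1, −2187)·P⁻¹ = [[−2, −2187], [−3, −2187]] · [[1, −1], [3, −2]] = [[−6563, 4376], [−6564, 4377]].

[[−6563, 4376], [−6564, 4377]]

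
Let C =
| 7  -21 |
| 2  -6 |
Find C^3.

[[7, -21], [2, -6]]

C² = C (a projection; rank 1, trace 1), so C^3 = C.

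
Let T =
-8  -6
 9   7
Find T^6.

tr T = -1 and det T = -2, so the characteristic polynomial is λ² − (-1)λ + (-2) with roots -2 and 1.
Eigenvectors give P = [[-1, -2], [1, 3]] with P⁻¹ = [[-3, -2], [1, 1]], and T = P·diag(-2, 1)·P⁻¹.
Then T^6 = P·diag(64, 1)·P⁻¹ = [[-64, -2], [64, 3]] · [[-3, -2], [1, 1]] = [[190, 126], [-189, -125]].

[[190, 126], [-189, -125]]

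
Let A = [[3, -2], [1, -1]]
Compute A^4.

[[41, -24], [12, -7]]

A^2 = [[7, -4], [2, -1]]
A^3 = [[17, -10], [5, -3]]
A^4 = [[41, -24], [12, -7]]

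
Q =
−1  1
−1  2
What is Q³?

[[−1, 2], [−2, 5]]

Q² = [[0, 1], [−1, 3]]
Q³ = [[−1, 2], [−2, 5]]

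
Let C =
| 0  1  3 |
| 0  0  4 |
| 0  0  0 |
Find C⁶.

C is strictly triangular, hence nilpotent: C³ = 0, so C⁶ = 0.

[[0, 0, 0], [0, 0, 0], [0, 0, 0]]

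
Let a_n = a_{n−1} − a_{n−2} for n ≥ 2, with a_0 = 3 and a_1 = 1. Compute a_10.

−1

With companion matrix T = [[1, −1], [1, 0]], [a_n, a_{n−1}]ᵀ = T·[a_{n−1}, a_{n−2}]ᵀ, so [a_10, a_9]ᵀ = T⁹·[a_1, a_0]ᵀ.
T⁹ = [[−1, 0], [0, −1]], giving [a_10, a_9]ᵀ = [[−1], [−3]].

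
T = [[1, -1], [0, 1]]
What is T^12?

[[1, -12], [0, 1]]

T = I + N where N = [[0, -1], [0, 0]] is strictly upper-triangular, so N^2 = 0.
(I + N)^12 = I + 12·N = [[1, -12], [0, 1]].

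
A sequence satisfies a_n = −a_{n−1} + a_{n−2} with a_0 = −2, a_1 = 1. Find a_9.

76

With companion matrix C = [[−1, 1], [1, 0]], [a_n, a_{n−1}]ᵀ = C·[a_{n−1}, a_{n−2}]ᵀ, so [a_9, a_8]ᵀ = C^8·[a_1, a_0]ᵀ.
C^8 = [[34, −21], [−21, 13]], giving [a_9, a_8]ᵀ = [[76], [−47]].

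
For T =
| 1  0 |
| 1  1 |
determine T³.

[[1, 0], [3, 1]]

T = I + N where N = [[0, 0], [1, 0]] is strictly lower-triangular, so N² = 0.
(I + N)³ = I + 3·N = [[1, 0], [3, 1]].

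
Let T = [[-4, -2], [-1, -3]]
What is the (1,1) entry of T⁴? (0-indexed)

T² = [[18, 14], [7, 11]]
T³ = [[-86, -78], [-39, -47]]
T⁴ = [[422, 406], [203, 219]]

219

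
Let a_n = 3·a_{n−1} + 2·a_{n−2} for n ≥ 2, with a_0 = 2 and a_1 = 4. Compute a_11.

1453256

With companion matrix T = [[3, 2], [1, 0]], [a_n, a_{n−1}]ᵀ = T·[a_{n−1}, a_{n−2}]ᵀ, so [a_11, a_10]ᵀ = T¹⁰·[a_1, a_0]ᵀ.
T¹⁰ = [[283667, 159294], [79647, 44726]], giving [a_11, a_10]ᵀ = [[1453256], [408040]].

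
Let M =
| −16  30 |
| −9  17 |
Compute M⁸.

[[−1274, 2550], [−765, 1531]]

tr M = 1 and det M = −2, so the characteristic polynomial is λ² − (1)λ + (−2) with roots 2 and −1.
Eigenvectors give P = [[−5, 2], [−3, 1]] with P⁻¹ = [[1, −2], [3, −5]], and M = P·diag(2, −1)·P⁻¹.
Then M⁸ = P·diag(256, 1)·P⁻¹ = [[−1280, 2], [−768, 1]] · [[1, −2], [3, −5]] = [[−1274, 2550], [−765, 1531]].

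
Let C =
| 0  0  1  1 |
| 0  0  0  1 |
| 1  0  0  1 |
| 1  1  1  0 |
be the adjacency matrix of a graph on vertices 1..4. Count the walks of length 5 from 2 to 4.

11

The number of length-5 walks from vertex 2 to vertex 4 is entry (2,4) of C^5, where C is the adjacency matrix.
C^2 = [[2, 1, 1, 1], [1, 1, 1, 0], [1, 1, 2, 1], [1, 0, 1, 3]]
C^3 = [[2, 1, 3, 4], [1, 0, 1, 3], [3, 1, 2, 4], [4, 3, 4, 2]]
C^4 = [[7, 4, 6, 6], [4, 3, 4, 2], [6, 4, 7, 6], [6, 2, 6, 11]]
C^5 = [[12, 6, 13, 17], [6, 2, 6, 11], [13, 6, 12, 17], [17, 11, 17, 14]]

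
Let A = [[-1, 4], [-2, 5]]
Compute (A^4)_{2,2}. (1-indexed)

tr A = 4 and det A = 3, so the characteristic polynomial is λ² − (4)λ + (3) with roots 3 and 1.
Eigenvectors give P = [[-1, 2], [-1, 1]] with P⁻¹ = [[1, -2], [1, -1]], and A = P·diag(3, 1)·P⁻¹.
Then A^4 = P·diag(81, 1)·P⁻¹ = [[-81, 2], [-81, 1]] · [[1, -2], [1, -1]] = [[-79, 160], [-80, 161]].

161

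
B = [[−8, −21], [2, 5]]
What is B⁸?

[[1786, 5355], [−510, −1529]]

tr B = −3 and det B = 2, so the characteristic polynomial is λ² − (−3)λ + (2) with roots −1 and −2.
Eigenvectors give P = [[−3, 7], [1, −2]] with P⁻¹ = [[2, 7], [1, 3]], and B = P·diag(−1, −2)·P⁻¹.
Then B⁸ = P·diag(1, 256)·P⁻¹ = [[−3, 1792], [1, −512]] · [[2, 7], [1, 3]] = [[1786, 5355], [−510, −1529]].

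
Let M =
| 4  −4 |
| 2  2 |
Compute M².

[[8, −24], [12, −4]]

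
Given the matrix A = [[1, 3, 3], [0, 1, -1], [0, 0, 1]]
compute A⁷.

A = I + N where N = [[0, 3, 3], [0, 0, -1], [0, 0, 0]] is strictly upper-triangular, so N³ = 0.
(I + N)⁷ = I + 7·N + 21·N² = [[1, 21, -42], [0, 1, -7], [0, 0, 1]].

[[1, 21, -42], [0, 1, -7], [0, 0, 1]]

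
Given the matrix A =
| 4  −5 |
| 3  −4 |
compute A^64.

A² = I (check: tr A = 0 and det A = −1), so A^64 = I since 64 is even.

[[1, 0], [0, 1]]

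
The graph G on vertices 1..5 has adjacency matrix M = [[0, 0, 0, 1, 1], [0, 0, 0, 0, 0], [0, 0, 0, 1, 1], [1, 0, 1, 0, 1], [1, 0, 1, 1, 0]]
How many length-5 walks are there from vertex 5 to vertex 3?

29

The number of length-5 walks from vertex 5 to vertex 3 is entry (5,3) of M⁵, where M is the adjacency matrix.
M² = [[2, 0, 2, 1, 1], [0, 0, 0, 0, 0], [2, 0, 2, 1, 1], [1, 0, 1, 3, 2], [1, 0, 1, 2, 3]]
M³ = [[2, 0, 2, 5, 5], [0, 0, 0, 0, 0], [2, 0, 2, 5, 5], [5, 0, 5, 4, 5], [5, 0, 5, 5, 4]]
M⁴ = [[10, 0, 10, 9, 9], [0, 0, 0, 0, 0], [10, 0, 10, 9, 9], [9, 0, 9, 15, 14], [9, 0, 9, 14, 15]]
M⁵ = [[18, 0, 18, 29, 29], [0, 0, 0, 0, 0], [18, 0, 18, 29, 29], [29, 0, 29, 32, 33], [29, 0, 29, 33, 32]]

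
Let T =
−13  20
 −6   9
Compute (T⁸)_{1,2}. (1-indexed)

tr T = −4 and det T = 3, so the characteristic polynomial is λ² − (−4)λ + (3) with roots −1 and −3.
Eigenvectors give P = [[−5, −2], [−3, −1]] with P⁻¹ = [[1, −2], [−3, 5]], and T = P·diag(−1, −3)·P⁻¹.
Then T⁸ = P·diag(1, 6561)·P⁻¹ = [[−5, −13122], [−3, −6561]] · [[1, −2], [−3, 5]] = [[39361, −65600], [19680, −32799]].

−65600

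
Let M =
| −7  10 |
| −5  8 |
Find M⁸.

tr M = 1 and det M = −6, so the characteristic polynomial is λ² − (1)λ + (−6) with roots −2 and 3.
Eigenvectors give P = [[2, 1], [1, 1]] with P⁻¹ = [[1, −1], [−1, 2]], and M = P·diag(−2, 3)·P⁻¹.
Then M⁸ = P·diag(256, 6561)·P⁻¹ = [[512, 6561], [256, 6561]] · [[1, −1], [−1, 2]] = [[−6049, 12610], [−6305, 12866]].

[[−6049, 12610], [−6305, 12866]]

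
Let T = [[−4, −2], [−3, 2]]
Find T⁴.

[[508, 128], [192, 124]]

T² = [[22, 4], [6, 10]]
T³ = [[−100, −36], [−54, 8]]
T⁴ = [[508, 128], [192, 124]]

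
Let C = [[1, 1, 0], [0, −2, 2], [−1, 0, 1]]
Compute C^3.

C^2 = [[1, −1, 2], [−2, 4, −2], [−2, −1, 1]]
C^3 = [[−1, 3, 0], [0, −10, 6], [−3, 0, −1]]

[[−1, 3, 0], [0, −10, 6], [−3, 0, −1]]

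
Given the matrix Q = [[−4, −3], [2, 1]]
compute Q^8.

[[766, 765], [−510, −509]]

tr Q = −3 and det Q = 2, so the characteristic polynomial is λ² − (−3)λ + (2) with roots −1 and −2.
Eigenvectors give P = [[−1, 3], [1, −2]] with P⁻¹ = [[2, 3], [1, 1]], and Q = P·diag(−1, −2)·P⁻¹.
Then Q^8 = P·diag(1, 256)·P⁻¹ = [[−1, 768], [1, −512]] · [[2, 3], [1, 1]] = [[766, 765], [−510, −509]].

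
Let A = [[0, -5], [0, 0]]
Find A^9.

A is strictly triangular, hence nilpotent: A^2 = 0, so A^9 = 0.

[[0, 0], [0, 0]]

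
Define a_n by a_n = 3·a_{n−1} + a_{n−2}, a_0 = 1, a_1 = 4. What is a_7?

5116

With companion matrix T = [[3, 1], [1, 0]], [a_n, a_{n−1}]ᵀ = T·[a_{n−1}, a_{n−2}]ᵀ, so [a_7, a_6]ᵀ = T⁶·[a_1, a_0]ᵀ.
T⁶ = [[1189, 360], [360, 109]], giving [a_7, a_6]ᵀ = [[5116], [1549]].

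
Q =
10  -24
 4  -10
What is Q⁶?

[[64, 0], [0, 64]]

tr Q = 0 and det Q = -4, so the characteristic polynomial is λ² − (0)λ + (-4) with roots -2 and 2.
Eigenvectors give P = [[2, -3], [1, -1]] with P⁻¹ = [[-1, 3], [-1, 2]], and Q = P·diag(-2, 2)·P⁻¹.
Then Q⁶ = P·diag(64, 64)·P⁻¹ = [[128, -192], [64, -64]] · [[-1, 3], [-1, 2]] = [[64, 0], [0, 64]].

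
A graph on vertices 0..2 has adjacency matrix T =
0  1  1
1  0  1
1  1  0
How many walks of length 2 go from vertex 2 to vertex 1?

1

The number of length-2 walks from vertex 2 to vertex 1 is entry (2,1) of T^2, where T is the adjacency matrix.
T^2 = [[2, 1, 1], [1, 2, 1], [1, 1, 2]]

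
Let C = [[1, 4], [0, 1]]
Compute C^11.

[[1, 44], [0, 1]]

C = I + N where N = [[0, 4], [0, 0]] is strictly upper-triangular, so N^2 = 0.
(I + N)^11 = I + 11·N = [[1, 44], [0, 1]].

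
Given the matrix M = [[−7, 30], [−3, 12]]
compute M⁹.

[[−172027, 575130], [−57513, 192222]]

tr M = 5 and det M = 6, so the characteristic polynomial is λ² − (5)λ + (6) with roots 2 and 3.
Eigenvectors give P = [[10, 3], [3, 1]] with P⁻¹ = [[1, −3], [−3, 10]], and M = P·diag(2, 3)·P⁻¹.
Then M⁹ = P·diag(512, 19683)·P⁻¹ = [[5120, 59049], [1536, 19683]] · [[1, −3], [−3, 10]] = [[−172027, 575130], [−57513, 192222]].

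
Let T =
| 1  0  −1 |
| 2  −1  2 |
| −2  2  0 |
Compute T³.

T² = [[3, −2, −1], [−4, 5, −4], [2, −2, 6]]
T³ = [[1, 0, −7], [14, −13, 14], [−14, 14, −6]]

[[1, 0, −7], [14, −13, 14], [−14, 14, −6]]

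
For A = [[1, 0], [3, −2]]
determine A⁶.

[[1, 0], [−63, 64]]

tr A = −1 and det A = −2, so the characteristic polynomial is λ² − (−1)λ + (−2) with roots −2 and 1.
Eigenvectors give P = [[0, −1], [−1, −1]] with P⁻¹ = [[1, −1], [−1, 0]], and A = P·diag(−2, 1)·P⁻¹.
Then A⁶ = P·diag(64, 1)·P⁻¹ = [[0, −1], [−64, −1]] · [[1, −1], [−1, 0]] = [[1, 0], [−63, 64]].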